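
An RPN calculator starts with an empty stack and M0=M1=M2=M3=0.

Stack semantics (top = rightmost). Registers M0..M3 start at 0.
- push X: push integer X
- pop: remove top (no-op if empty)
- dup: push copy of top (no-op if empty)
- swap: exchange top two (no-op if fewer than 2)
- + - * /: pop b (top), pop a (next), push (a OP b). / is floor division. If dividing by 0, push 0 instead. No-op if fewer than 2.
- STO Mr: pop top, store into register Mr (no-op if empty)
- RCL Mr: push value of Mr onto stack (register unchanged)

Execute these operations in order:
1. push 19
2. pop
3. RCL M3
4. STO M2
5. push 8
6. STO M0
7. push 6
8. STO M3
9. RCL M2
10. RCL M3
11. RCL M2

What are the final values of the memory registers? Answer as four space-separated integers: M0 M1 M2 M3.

Answer: 8 0 0 6

Derivation:
After op 1 (push 19): stack=[19] mem=[0,0,0,0]
After op 2 (pop): stack=[empty] mem=[0,0,0,0]
After op 3 (RCL M3): stack=[0] mem=[0,0,0,0]
After op 4 (STO M2): stack=[empty] mem=[0,0,0,0]
After op 5 (push 8): stack=[8] mem=[0,0,0,0]
After op 6 (STO M0): stack=[empty] mem=[8,0,0,0]
After op 7 (push 6): stack=[6] mem=[8,0,0,0]
After op 8 (STO M3): stack=[empty] mem=[8,0,0,6]
After op 9 (RCL M2): stack=[0] mem=[8,0,0,6]
After op 10 (RCL M3): stack=[0,6] mem=[8,0,0,6]
After op 11 (RCL M2): stack=[0,6,0] mem=[8,0,0,6]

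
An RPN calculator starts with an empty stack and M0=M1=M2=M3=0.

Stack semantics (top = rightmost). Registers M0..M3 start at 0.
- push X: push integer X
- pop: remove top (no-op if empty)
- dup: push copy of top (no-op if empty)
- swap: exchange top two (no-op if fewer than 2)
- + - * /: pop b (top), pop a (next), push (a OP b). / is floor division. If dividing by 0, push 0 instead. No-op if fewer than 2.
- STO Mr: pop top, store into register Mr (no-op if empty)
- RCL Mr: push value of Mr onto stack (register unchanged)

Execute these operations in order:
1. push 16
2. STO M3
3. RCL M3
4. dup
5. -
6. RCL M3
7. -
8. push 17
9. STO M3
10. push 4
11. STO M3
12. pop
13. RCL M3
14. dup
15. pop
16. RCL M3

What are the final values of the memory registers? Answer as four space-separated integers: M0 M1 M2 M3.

Answer: 0 0 0 4

Derivation:
After op 1 (push 16): stack=[16] mem=[0,0,0,0]
After op 2 (STO M3): stack=[empty] mem=[0,0,0,16]
After op 3 (RCL M3): stack=[16] mem=[0,0,0,16]
After op 4 (dup): stack=[16,16] mem=[0,0,0,16]
After op 5 (-): stack=[0] mem=[0,0,0,16]
After op 6 (RCL M3): stack=[0,16] mem=[0,0,0,16]
After op 7 (-): stack=[-16] mem=[0,0,0,16]
After op 8 (push 17): stack=[-16,17] mem=[0,0,0,16]
After op 9 (STO M3): stack=[-16] mem=[0,0,0,17]
After op 10 (push 4): stack=[-16,4] mem=[0,0,0,17]
After op 11 (STO M3): stack=[-16] mem=[0,0,0,4]
After op 12 (pop): stack=[empty] mem=[0,0,0,4]
After op 13 (RCL M3): stack=[4] mem=[0,0,0,4]
After op 14 (dup): stack=[4,4] mem=[0,0,0,4]
After op 15 (pop): stack=[4] mem=[0,0,0,4]
After op 16 (RCL M3): stack=[4,4] mem=[0,0,0,4]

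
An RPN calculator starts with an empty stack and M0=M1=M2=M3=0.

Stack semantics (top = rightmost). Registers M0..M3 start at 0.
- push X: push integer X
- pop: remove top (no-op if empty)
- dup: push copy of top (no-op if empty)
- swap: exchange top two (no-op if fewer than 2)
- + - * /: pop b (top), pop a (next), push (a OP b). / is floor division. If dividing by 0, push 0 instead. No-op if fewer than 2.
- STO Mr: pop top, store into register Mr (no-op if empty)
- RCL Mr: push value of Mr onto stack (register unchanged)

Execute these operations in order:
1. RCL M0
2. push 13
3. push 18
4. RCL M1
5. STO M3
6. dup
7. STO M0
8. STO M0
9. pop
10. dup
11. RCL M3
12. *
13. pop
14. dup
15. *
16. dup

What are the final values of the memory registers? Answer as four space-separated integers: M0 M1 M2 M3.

Answer: 18 0 0 0

Derivation:
After op 1 (RCL M0): stack=[0] mem=[0,0,0,0]
After op 2 (push 13): stack=[0,13] mem=[0,0,0,0]
After op 3 (push 18): stack=[0,13,18] mem=[0,0,0,0]
After op 4 (RCL M1): stack=[0,13,18,0] mem=[0,0,0,0]
After op 5 (STO M3): stack=[0,13,18] mem=[0,0,0,0]
After op 6 (dup): stack=[0,13,18,18] mem=[0,0,0,0]
After op 7 (STO M0): stack=[0,13,18] mem=[18,0,0,0]
After op 8 (STO M0): stack=[0,13] mem=[18,0,0,0]
After op 9 (pop): stack=[0] mem=[18,0,0,0]
After op 10 (dup): stack=[0,0] mem=[18,0,0,0]
After op 11 (RCL M3): stack=[0,0,0] mem=[18,0,0,0]
After op 12 (*): stack=[0,0] mem=[18,0,0,0]
After op 13 (pop): stack=[0] mem=[18,0,0,0]
After op 14 (dup): stack=[0,0] mem=[18,0,0,0]
After op 15 (*): stack=[0] mem=[18,0,0,0]
After op 16 (dup): stack=[0,0] mem=[18,0,0,0]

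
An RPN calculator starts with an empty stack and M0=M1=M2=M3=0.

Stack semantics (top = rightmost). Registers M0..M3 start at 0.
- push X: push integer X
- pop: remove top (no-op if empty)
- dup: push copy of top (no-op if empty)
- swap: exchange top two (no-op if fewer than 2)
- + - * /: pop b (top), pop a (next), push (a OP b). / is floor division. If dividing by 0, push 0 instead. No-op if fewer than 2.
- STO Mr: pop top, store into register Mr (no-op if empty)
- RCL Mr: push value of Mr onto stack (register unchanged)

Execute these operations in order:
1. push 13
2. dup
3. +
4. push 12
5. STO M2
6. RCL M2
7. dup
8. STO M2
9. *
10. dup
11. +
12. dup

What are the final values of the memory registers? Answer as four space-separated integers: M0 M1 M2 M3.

Answer: 0 0 12 0

Derivation:
After op 1 (push 13): stack=[13] mem=[0,0,0,0]
After op 2 (dup): stack=[13,13] mem=[0,0,0,0]
After op 3 (+): stack=[26] mem=[0,0,0,0]
After op 4 (push 12): stack=[26,12] mem=[0,0,0,0]
After op 5 (STO M2): stack=[26] mem=[0,0,12,0]
After op 6 (RCL M2): stack=[26,12] mem=[0,0,12,0]
After op 7 (dup): stack=[26,12,12] mem=[0,0,12,0]
After op 8 (STO M2): stack=[26,12] mem=[0,0,12,0]
After op 9 (*): stack=[312] mem=[0,0,12,0]
After op 10 (dup): stack=[312,312] mem=[0,0,12,0]
After op 11 (+): stack=[624] mem=[0,0,12,0]
After op 12 (dup): stack=[624,624] mem=[0,0,12,0]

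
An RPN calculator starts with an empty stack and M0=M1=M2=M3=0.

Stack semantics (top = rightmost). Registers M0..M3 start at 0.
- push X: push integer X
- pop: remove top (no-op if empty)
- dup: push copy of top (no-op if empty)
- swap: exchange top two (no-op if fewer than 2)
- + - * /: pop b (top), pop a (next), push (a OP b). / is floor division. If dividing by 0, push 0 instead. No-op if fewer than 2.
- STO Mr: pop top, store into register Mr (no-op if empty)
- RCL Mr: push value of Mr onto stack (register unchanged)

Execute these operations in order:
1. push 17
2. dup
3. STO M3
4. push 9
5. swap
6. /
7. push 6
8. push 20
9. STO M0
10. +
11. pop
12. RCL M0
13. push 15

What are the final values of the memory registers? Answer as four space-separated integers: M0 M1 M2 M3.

After op 1 (push 17): stack=[17] mem=[0,0,0,0]
After op 2 (dup): stack=[17,17] mem=[0,0,0,0]
After op 3 (STO M3): stack=[17] mem=[0,0,0,17]
After op 4 (push 9): stack=[17,9] mem=[0,0,0,17]
After op 5 (swap): stack=[9,17] mem=[0,0,0,17]
After op 6 (/): stack=[0] mem=[0,0,0,17]
After op 7 (push 6): stack=[0,6] mem=[0,0,0,17]
After op 8 (push 20): stack=[0,6,20] mem=[0,0,0,17]
After op 9 (STO M0): stack=[0,6] mem=[20,0,0,17]
After op 10 (+): stack=[6] mem=[20,0,0,17]
After op 11 (pop): stack=[empty] mem=[20,0,0,17]
After op 12 (RCL M0): stack=[20] mem=[20,0,0,17]
After op 13 (push 15): stack=[20,15] mem=[20,0,0,17]

Answer: 20 0 0 17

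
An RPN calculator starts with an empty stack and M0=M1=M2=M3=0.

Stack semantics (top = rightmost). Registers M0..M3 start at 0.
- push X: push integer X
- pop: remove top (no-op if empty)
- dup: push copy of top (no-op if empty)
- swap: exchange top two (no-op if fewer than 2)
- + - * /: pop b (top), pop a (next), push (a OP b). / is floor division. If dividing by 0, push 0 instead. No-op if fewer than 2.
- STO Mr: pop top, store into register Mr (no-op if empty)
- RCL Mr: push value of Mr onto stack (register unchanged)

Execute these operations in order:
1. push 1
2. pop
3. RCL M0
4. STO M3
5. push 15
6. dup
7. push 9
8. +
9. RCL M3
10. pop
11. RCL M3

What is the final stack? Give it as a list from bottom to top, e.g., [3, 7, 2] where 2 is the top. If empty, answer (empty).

Answer: [15, 24, 0]

Derivation:
After op 1 (push 1): stack=[1] mem=[0,0,0,0]
After op 2 (pop): stack=[empty] mem=[0,0,0,0]
After op 3 (RCL M0): stack=[0] mem=[0,0,0,0]
After op 4 (STO M3): stack=[empty] mem=[0,0,0,0]
After op 5 (push 15): stack=[15] mem=[0,0,0,0]
After op 6 (dup): stack=[15,15] mem=[0,0,0,0]
After op 7 (push 9): stack=[15,15,9] mem=[0,0,0,0]
After op 8 (+): stack=[15,24] mem=[0,0,0,0]
After op 9 (RCL M3): stack=[15,24,0] mem=[0,0,0,0]
After op 10 (pop): stack=[15,24] mem=[0,0,0,0]
After op 11 (RCL M3): stack=[15,24,0] mem=[0,0,0,0]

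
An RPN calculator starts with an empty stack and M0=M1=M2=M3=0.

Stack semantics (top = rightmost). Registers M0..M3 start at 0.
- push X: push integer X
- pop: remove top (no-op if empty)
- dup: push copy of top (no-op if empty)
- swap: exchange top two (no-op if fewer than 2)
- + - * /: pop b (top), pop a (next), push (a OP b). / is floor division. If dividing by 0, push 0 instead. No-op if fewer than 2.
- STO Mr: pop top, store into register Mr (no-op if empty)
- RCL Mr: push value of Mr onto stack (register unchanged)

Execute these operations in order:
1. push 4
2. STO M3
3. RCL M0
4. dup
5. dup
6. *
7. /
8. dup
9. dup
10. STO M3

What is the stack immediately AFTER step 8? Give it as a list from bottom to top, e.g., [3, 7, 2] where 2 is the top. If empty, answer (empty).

After op 1 (push 4): stack=[4] mem=[0,0,0,0]
After op 2 (STO M3): stack=[empty] mem=[0,0,0,4]
After op 3 (RCL M0): stack=[0] mem=[0,0,0,4]
After op 4 (dup): stack=[0,0] mem=[0,0,0,4]
After op 5 (dup): stack=[0,0,0] mem=[0,0,0,4]
After op 6 (*): stack=[0,0] mem=[0,0,0,4]
After op 7 (/): stack=[0] mem=[0,0,0,4]
After op 8 (dup): stack=[0,0] mem=[0,0,0,4]

[0, 0]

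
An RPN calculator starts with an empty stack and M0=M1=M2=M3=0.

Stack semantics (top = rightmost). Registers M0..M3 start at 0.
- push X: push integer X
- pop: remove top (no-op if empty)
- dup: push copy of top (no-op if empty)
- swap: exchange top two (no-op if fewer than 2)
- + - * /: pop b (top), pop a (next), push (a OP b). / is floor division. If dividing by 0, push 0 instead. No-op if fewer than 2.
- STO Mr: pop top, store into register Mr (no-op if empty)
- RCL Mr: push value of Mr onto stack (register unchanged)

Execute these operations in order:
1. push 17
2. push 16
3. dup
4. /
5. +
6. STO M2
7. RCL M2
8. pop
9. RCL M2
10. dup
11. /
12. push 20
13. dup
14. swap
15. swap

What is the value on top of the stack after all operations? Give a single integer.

After op 1 (push 17): stack=[17] mem=[0,0,0,0]
After op 2 (push 16): stack=[17,16] mem=[0,0,0,0]
After op 3 (dup): stack=[17,16,16] mem=[0,0,0,0]
After op 4 (/): stack=[17,1] mem=[0,0,0,0]
After op 5 (+): stack=[18] mem=[0,0,0,0]
After op 6 (STO M2): stack=[empty] mem=[0,0,18,0]
After op 7 (RCL M2): stack=[18] mem=[0,0,18,0]
After op 8 (pop): stack=[empty] mem=[0,0,18,0]
After op 9 (RCL M2): stack=[18] mem=[0,0,18,0]
After op 10 (dup): stack=[18,18] mem=[0,0,18,0]
After op 11 (/): stack=[1] mem=[0,0,18,0]
After op 12 (push 20): stack=[1,20] mem=[0,0,18,0]
After op 13 (dup): stack=[1,20,20] mem=[0,0,18,0]
After op 14 (swap): stack=[1,20,20] mem=[0,0,18,0]
After op 15 (swap): stack=[1,20,20] mem=[0,0,18,0]

Answer: 20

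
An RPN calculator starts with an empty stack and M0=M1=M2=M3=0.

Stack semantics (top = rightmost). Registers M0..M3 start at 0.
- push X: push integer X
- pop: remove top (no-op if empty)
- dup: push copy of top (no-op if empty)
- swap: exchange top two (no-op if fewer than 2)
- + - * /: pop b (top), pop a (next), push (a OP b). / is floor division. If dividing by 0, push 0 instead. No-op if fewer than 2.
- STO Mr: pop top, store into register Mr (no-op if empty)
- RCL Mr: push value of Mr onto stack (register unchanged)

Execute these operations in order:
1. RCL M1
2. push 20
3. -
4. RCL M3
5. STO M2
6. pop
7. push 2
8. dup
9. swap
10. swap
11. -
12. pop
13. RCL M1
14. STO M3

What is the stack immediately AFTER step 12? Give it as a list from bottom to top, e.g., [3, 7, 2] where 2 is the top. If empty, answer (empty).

After op 1 (RCL M1): stack=[0] mem=[0,0,0,0]
After op 2 (push 20): stack=[0,20] mem=[0,0,0,0]
After op 3 (-): stack=[-20] mem=[0,0,0,0]
After op 4 (RCL M3): stack=[-20,0] mem=[0,0,0,0]
After op 5 (STO M2): stack=[-20] mem=[0,0,0,0]
After op 6 (pop): stack=[empty] mem=[0,0,0,0]
After op 7 (push 2): stack=[2] mem=[0,0,0,0]
After op 8 (dup): stack=[2,2] mem=[0,0,0,0]
After op 9 (swap): stack=[2,2] mem=[0,0,0,0]
After op 10 (swap): stack=[2,2] mem=[0,0,0,0]
After op 11 (-): stack=[0] mem=[0,0,0,0]
After op 12 (pop): stack=[empty] mem=[0,0,0,0]

(empty)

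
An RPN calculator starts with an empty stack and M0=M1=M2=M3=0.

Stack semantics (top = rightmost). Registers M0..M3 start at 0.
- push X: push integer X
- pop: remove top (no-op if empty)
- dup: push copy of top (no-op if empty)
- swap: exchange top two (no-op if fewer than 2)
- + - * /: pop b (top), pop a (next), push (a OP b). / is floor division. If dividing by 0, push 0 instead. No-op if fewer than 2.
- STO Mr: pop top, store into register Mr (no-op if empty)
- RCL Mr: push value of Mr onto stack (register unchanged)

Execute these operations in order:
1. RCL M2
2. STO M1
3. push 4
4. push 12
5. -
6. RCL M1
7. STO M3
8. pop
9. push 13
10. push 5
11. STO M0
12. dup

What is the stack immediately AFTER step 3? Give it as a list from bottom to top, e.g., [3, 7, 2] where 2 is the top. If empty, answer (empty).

After op 1 (RCL M2): stack=[0] mem=[0,0,0,0]
After op 2 (STO M1): stack=[empty] mem=[0,0,0,0]
After op 3 (push 4): stack=[4] mem=[0,0,0,0]

[4]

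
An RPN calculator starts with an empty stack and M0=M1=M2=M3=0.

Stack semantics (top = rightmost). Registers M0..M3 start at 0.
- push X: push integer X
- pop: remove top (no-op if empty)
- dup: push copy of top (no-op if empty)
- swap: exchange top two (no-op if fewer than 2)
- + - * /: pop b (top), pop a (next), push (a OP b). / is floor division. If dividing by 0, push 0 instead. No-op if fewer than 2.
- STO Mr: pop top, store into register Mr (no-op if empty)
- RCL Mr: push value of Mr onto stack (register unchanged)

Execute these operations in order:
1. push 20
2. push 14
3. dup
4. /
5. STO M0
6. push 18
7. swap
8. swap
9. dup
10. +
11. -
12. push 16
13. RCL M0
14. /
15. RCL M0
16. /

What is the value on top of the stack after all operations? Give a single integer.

Answer: 16

Derivation:
After op 1 (push 20): stack=[20] mem=[0,0,0,0]
After op 2 (push 14): stack=[20,14] mem=[0,0,0,0]
After op 3 (dup): stack=[20,14,14] mem=[0,0,0,0]
After op 4 (/): stack=[20,1] mem=[0,0,0,0]
After op 5 (STO M0): stack=[20] mem=[1,0,0,0]
After op 6 (push 18): stack=[20,18] mem=[1,0,0,0]
After op 7 (swap): stack=[18,20] mem=[1,0,0,0]
After op 8 (swap): stack=[20,18] mem=[1,0,0,0]
After op 9 (dup): stack=[20,18,18] mem=[1,0,0,0]
After op 10 (+): stack=[20,36] mem=[1,0,0,0]
After op 11 (-): stack=[-16] mem=[1,0,0,0]
After op 12 (push 16): stack=[-16,16] mem=[1,0,0,0]
After op 13 (RCL M0): stack=[-16,16,1] mem=[1,0,0,0]
After op 14 (/): stack=[-16,16] mem=[1,0,0,0]
After op 15 (RCL M0): stack=[-16,16,1] mem=[1,0,0,0]
After op 16 (/): stack=[-16,16] mem=[1,0,0,0]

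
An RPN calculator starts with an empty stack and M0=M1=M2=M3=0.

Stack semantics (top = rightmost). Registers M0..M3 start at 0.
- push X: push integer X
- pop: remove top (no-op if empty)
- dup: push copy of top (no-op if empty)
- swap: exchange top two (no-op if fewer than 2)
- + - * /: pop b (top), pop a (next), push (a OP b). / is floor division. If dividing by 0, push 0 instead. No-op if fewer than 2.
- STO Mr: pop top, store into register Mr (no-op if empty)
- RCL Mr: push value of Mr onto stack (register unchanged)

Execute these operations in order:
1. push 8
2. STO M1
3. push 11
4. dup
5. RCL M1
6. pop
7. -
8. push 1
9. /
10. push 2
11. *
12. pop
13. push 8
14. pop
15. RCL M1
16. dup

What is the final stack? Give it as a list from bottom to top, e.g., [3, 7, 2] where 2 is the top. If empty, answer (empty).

After op 1 (push 8): stack=[8] mem=[0,0,0,0]
After op 2 (STO M1): stack=[empty] mem=[0,8,0,0]
After op 3 (push 11): stack=[11] mem=[0,8,0,0]
After op 4 (dup): stack=[11,11] mem=[0,8,0,0]
After op 5 (RCL M1): stack=[11,11,8] mem=[0,8,0,0]
After op 6 (pop): stack=[11,11] mem=[0,8,0,0]
After op 7 (-): stack=[0] mem=[0,8,0,0]
After op 8 (push 1): stack=[0,1] mem=[0,8,0,0]
After op 9 (/): stack=[0] mem=[0,8,0,0]
After op 10 (push 2): stack=[0,2] mem=[0,8,0,0]
After op 11 (*): stack=[0] mem=[0,8,0,0]
After op 12 (pop): stack=[empty] mem=[0,8,0,0]
After op 13 (push 8): stack=[8] mem=[0,8,0,0]
After op 14 (pop): stack=[empty] mem=[0,8,0,0]
After op 15 (RCL M1): stack=[8] mem=[0,8,0,0]
After op 16 (dup): stack=[8,8] mem=[0,8,0,0]

Answer: [8, 8]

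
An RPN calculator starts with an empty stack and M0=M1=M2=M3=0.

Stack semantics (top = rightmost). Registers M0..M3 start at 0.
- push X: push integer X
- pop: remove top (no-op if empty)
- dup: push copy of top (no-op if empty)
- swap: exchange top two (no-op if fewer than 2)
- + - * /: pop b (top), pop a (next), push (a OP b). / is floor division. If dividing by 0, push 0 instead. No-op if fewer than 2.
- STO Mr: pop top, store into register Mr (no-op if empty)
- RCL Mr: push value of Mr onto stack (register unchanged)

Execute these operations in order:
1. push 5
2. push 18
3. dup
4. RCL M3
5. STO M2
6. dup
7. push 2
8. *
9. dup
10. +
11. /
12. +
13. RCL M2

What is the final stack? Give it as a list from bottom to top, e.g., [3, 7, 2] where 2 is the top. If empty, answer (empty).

After op 1 (push 5): stack=[5] mem=[0,0,0,0]
After op 2 (push 18): stack=[5,18] mem=[0,0,0,0]
After op 3 (dup): stack=[5,18,18] mem=[0,0,0,0]
After op 4 (RCL M3): stack=[5,18,18,0] mem=[0,0,0,0]
After op 5 (STO M2): stack=[5,18,18] mem=[0,0,0,0]
After op 6 (dup): stack=[5,18,18,18] mem=[0,0,0,0]
After op 7 (push 2): stack=[5,18,18,18,2] mem=[0,0,0,0]
After op 8 (*): stack=[5,18,18,36] mem=[0,0,0,0]
After op 9 (dup): stack=[5,18,18,36,36] mem=[0,0,0,0]
After op 10 (+): stack=[5,18,18,72] mem=[0,0,0,0]
After op 11 (/): stack=[5,18,0] mem=[0,0,0,0]
After op 12 (+): stack=[5,18] mem=[0,0,0,0]
After op 13 (RCL M2): stack=[5,18,0] mem=[0,0,0,0]

Answer: [5, 18, 0]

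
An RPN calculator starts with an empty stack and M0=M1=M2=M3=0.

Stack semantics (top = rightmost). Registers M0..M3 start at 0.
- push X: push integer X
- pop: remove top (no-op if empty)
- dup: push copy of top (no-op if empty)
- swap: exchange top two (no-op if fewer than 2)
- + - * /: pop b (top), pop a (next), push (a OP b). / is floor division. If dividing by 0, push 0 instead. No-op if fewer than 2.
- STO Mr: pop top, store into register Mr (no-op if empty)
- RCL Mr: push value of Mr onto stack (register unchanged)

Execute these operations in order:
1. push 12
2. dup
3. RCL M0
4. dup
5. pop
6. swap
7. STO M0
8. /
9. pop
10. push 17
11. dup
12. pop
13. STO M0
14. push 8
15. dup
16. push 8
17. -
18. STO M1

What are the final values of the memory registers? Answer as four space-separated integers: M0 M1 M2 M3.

After op 1 (push 12): stack=[12] mem=[0,0,0,0]
After op 2 (dup): stack=[12,12] mem=[0,0,0,0]
After op 3 (RCL M0): stack=[12,12,0] mem=[0,0,0,0]
After op 4 (dup): stack=[12,12,0,0] mem=[0,0,0,0]
After op 5 (pop): stack=[12,12,0] mem=[0,0,0,0]
After op 6 (swap): stack=[12,0,12] mem=[0,0,0,0]
After op 7 (STO M0): stack=[12,0] mem=[12,0,0,0]
After op 8 (/): stack=[0] mem=[12,0,0,0]
After op 9 (pop): stack=[empty] mem=[12,0,0,0]
After op 10 (push 17): stack=[17] mem=[12,0,0,0]
After op 11 (dup): stack=[17,17] mem=[12,0,0,0]
After op 12 (pop): stack=[17] mem=[12,0,0,0]
After op 13 (STO M0): stack=[empty] mem=[17,0,0,0]
After op 14 (push 8): stack=[8] mem=[17,0,0,0]
After op 15 (dup): stack=[8,8] mem=[17,0,0,0]
After op 16 (push 8): stack=[8,8,8] mem=[17,0,0,0]
After op 17 (-): stack=[8,0] mem=[17,0,0,0]
After op 18 (STO M1): stack=[8] mem=[17,0,0,0]

Answer: 17 0 0 0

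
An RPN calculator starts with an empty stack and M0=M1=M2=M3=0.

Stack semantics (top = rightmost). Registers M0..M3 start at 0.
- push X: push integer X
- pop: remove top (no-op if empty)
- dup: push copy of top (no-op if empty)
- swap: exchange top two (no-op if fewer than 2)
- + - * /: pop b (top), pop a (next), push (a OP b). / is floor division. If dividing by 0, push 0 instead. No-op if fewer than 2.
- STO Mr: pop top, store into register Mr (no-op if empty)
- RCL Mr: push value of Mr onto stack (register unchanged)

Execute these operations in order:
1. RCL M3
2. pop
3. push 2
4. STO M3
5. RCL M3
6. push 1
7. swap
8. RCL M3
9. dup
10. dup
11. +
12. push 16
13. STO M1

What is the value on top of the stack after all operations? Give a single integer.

Answer: 4

Derivation:
After op 1 (RCL M3): stack=[0] mem=[0,0,0,0]
After op 2 (pop): stack=[empty] mem=[0,0,0,0]
After op 3 (push 2): stack=[2] mem=[0,0,0,0]
After op 4 (STO M3): stack=[empty] mem=[0,0,0,2]
After op 5 (RCL M3): stack=[2] mem=[0,0,0,2]
After op 6 (push 1): stack=[2,1] mem=[0,0,0,2]
After op 7 (swap): stack=[1,2] mem=[0,0,0,2]
After op 8 (RCL M3): stack=[1,2,2] mem=[0,0,0,2]
After op 9 (dup): stack=[1,2,2,2] mem=[0,0,0,2]
After op 10 (dup): stack=[1,2,2,2,2] mem=[0,0,0,2]
After op 11 (+): stack=[1,2,2,4] mem=[0,0,0,2]
After op 12 (push 16): stack=[1,2,2,4,16] mem=[0,0,0,2]
After op 13 (STO M1): stack=[1,2,2,4] mem=[0,16,0,2]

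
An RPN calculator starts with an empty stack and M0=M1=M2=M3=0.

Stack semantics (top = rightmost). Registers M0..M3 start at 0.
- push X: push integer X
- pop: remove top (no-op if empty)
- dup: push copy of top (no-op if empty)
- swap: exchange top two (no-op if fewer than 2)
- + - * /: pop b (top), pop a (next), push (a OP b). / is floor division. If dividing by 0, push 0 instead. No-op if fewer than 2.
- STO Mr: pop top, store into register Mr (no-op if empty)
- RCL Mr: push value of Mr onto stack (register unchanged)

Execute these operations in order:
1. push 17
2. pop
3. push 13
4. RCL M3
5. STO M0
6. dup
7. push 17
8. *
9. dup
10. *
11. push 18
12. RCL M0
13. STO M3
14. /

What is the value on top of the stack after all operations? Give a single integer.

After op 1 (push 17): stack=[17] mem=[0,0,0,0]
After op 2 (pop): stack=[empty] mem=[0,0,0,0]
After op 3 (push 13): stack=[13] mem=[0,0,0,0]
After op 4 (RCL M3): stack=[13,0] mem=[0,0,0,0]
After op 5 (STO M0): stack=[13] mem=[0,0,0,0]
After op 6 (dup): stack=[13,13] mem=[0,0,0,0]
After op 7 (push 17): stack=[13,13,17] mem=[0,0,0,0]
After op 8 (*): stack=[13,221] mem=[0,0,0,0]
After op 9 (dup): stack=[13,221,221] mem=[0,0,0,0]
After op 10 (*): stack=[13,48841] mem=[0,0,0,0]
After op 11 (push 18): stack=[13,48841,18] mem=[0,0,0,0]
After op 12 (RCL M0): stack=[13,48841,18,0] mem=[0,0,0,0]
After op 13 (STO M3): stack=[13,48841,18] mem=[0,0,0,0]
After op 14 (/): stack=[13,2713] mem=[0,0,0,0]

Answer: 2713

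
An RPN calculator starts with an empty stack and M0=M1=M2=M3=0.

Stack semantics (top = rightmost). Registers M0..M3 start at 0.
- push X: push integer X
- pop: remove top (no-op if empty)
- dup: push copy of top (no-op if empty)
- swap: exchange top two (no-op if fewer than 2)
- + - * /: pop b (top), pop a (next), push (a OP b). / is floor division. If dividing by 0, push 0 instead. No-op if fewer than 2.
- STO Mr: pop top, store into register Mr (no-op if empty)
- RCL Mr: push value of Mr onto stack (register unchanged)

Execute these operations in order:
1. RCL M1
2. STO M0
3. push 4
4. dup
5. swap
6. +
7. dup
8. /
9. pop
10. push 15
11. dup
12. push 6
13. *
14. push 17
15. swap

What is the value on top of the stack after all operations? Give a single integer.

After op 1 (RCL M1): stack=[0] mem=[0,0,0,0]
After op 2 (STO M0): stack=[empty] mem=[0,0,0,0]
After op 3 (push 4): stack=[4] mem=[0,0,0,0]
After op 4 (dup): stack=[4,4] mem=[0,0,0,0]
After op 5 (swap): stack=[4,4] mem=[0,0,0,0]
After op 6 (+): stack=[8] mem=[0,0,0,0]
After op 7 (dup): stack=[8,8] mem=[0,0,0,0]
After op 8 (/): stack=[1] mem=[0,0,0,0]
After op 9 (pop): stack=[empty] mem=[0,0,0,0]
After op 10 (push 15): stack=[15] mem=[0,0,0,0]
After op 11 (dup): stack=[15,15] mem=[0,0,0,0]
After op 12 (push 6): stack=[15,15,6] mem=[0,0,0,0]
After op 13 (*): stack=[15,90] mem=[0,0,0,0]
After op 14 (push 17): stack=[15,90,17] mem=[0,0,0,0]
After op 15 (swap): stack=[15,17,90] mem=[0,0,0,0]

Answer: 90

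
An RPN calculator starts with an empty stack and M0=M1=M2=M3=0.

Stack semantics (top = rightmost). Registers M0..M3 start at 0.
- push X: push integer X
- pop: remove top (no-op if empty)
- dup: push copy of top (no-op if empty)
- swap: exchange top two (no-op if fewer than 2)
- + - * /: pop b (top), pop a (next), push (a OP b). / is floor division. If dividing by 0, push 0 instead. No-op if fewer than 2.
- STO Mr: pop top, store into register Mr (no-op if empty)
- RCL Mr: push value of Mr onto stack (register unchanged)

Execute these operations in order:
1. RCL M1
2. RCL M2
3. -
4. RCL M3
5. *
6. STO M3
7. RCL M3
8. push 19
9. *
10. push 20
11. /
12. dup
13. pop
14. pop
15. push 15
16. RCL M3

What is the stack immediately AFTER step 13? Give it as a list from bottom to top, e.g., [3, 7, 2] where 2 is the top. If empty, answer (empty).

After op 1 (RCL M1): stack=[0] mem=[0,0,0,0]
After op 2 (RCL M2): stack=[0,0] mem=[0,0,0,0]
After op 3 (-): stack=[0] mem=[0,0,0,0]
After op 4 (RCL M3): stack=[0,0] mem=[0,0,0,0]
After op 5 (*): stack=[0] mem=[0,0,0,0]
After op 6 (STO M3): stack=[empty] mem=[0,0,0,0]
After op 7 (RCL M3): stack=[0] mem=[0,0,0,0]
After op 8 (push 19): stack=[0,19] mem=[0,0,0,0]
After op 9 (*): stack=[0] mem=[0,0,0,0]
After op 10 (push 20): stack=[0,20] mem=[0,0,0,0]
After op 11 (/): stack=[0] mem=[0,0,0,0]
After op 12 (dup): stack=[0,0] mem=[0,0,0,0]
After op 13 (pop): stack=[0] mem=[0,0,0,0]

[0]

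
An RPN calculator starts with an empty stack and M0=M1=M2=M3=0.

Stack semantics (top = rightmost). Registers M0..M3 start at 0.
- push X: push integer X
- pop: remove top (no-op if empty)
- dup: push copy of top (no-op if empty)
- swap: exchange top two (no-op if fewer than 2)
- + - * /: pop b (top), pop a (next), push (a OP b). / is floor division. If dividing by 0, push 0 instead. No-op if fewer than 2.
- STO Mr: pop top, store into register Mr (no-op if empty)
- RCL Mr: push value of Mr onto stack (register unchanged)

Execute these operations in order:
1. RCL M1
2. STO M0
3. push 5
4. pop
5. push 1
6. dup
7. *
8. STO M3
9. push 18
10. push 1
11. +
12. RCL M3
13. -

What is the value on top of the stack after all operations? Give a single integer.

After op 1 (RCL M1): stack=[0] mem=[0,0,0,0]
After op 2 (STO M0): stack=[empty] mem=[0,0,0,0]
After op 3 (push 5): stack=[5] mem=[0,0,0,0]
After op 4 (pop): stack=[empty] mem=[0,0,0,0]
After op 5 (push 1): stack=[1] mem=[0,0,0,0]
After op 6 (dup): stack=[1,1] mem=[0,0,0,0]
After op 7 (*): stack=[1] mem=[0,0,0,0]
After op 8 (STO M3): stack=[empty] mem=[0,0,0,1]
After op 9 (push 18): stack=[18] mem=[0,0,0,1]
After op 10 (push 1): stack=[18,1] mem=[0,0,0,1]
After op 11 (+): stack=[19] mem=[0,0,0,1]
After op 12 (RCL M3): stack=[19,1] mem=[0,0,0,1]
After op 13 (-): stack=[18] mem=[0,0,0,1]

Answer: 18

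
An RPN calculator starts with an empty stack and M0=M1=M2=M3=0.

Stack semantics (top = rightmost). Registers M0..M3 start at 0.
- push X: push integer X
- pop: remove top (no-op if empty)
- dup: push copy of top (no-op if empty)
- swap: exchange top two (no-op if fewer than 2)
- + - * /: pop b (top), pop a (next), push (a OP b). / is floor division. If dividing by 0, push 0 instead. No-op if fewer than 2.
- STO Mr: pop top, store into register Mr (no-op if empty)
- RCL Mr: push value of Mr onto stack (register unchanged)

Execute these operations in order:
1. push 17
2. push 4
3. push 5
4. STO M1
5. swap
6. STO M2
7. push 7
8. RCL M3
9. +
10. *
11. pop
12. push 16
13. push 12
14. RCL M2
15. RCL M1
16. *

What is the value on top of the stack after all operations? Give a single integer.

Answer: 85

Derivation:
After op 1 (push 17): stack=[17] mem=[0,0,0,0]
After op 2 (push 4): stack=[17,4] mem=[0,0,0,0]
After op 3 (push 5): stack=[17,4,5] mem=[0,0,0,0]
After op 4 (STO M1): stack=[17,4] mem=[0,5,0,0]
After op 5 (swap): stack=[4,17] mem=[0,5,0,0]
After op 6 (STO M2): stack=[4] mem=[0,5,17,0]
After op 7 (push 7): stack=[4,7] mem=[0,5,17,0]
After op 8 (RCL M3): stack=[4,7,0] mem=[0,5,17,0]
After op 9 (+): stack=[4,7] mem=[0,5,17,0]
After op 10 (*): stack=[28] mem=[0,5,17,0]
After op 11 (pop): stack=[empty] mem=[0,5,17,0]
After op 12 (push 16): stack=[16] mem=[0,5,17,0]
After op 13 (push 12): stack=[16,12] mem=[0,5,17,0]
After op 14 (RCL M2): stack=[16,12,17] mem=[0,5,17,0]
After op 15 (RCL M1): stack=[16,12,17,5] mem=[0,5,17,0]
After op 16 (*): stack=[16,12,85] mem=[0,5,17,0]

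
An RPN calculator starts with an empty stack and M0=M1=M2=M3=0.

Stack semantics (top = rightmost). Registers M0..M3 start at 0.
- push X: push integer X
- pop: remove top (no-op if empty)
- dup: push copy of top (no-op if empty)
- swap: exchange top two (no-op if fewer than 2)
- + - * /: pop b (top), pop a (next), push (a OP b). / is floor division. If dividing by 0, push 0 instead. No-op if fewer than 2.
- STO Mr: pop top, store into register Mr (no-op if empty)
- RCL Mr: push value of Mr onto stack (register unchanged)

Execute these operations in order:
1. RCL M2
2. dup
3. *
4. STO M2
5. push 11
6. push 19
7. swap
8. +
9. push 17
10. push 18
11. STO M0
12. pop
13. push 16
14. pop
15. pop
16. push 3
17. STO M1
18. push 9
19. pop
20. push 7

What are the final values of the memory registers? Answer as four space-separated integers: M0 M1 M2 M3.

Answer: 18 3 0 0

Derivation:
After op 1 (RCL M2): stack=[0] mem=[0,0,0,0]
After op 2 (dup): stack=[0,0] mem=[0,0,0,0]
After op 3 (*): stack=[0] mem=[0,0,0,0]
After op 4 (STO M2): stack=[empty] mem=[0,0,0,0]
After op 5 (push 11): stack=[11] mem=[0,0,0,0]
After op 6 (push 19): stack=[11,19] mem=[0,0,0,0]
After op 7 (swap): stack=[19,11] mem=[0,0,0,0]
After op 8 (+): stack=[30] mem=[0,0,0,0]
After op 9 (push 17): stack=[30,17] mem=[0,0,0,0]
After op 10 (push 18): stack=[30,17,18] mem=[0,0,0,0]
After op 11 (STO M0): stack=[30,17] mem=[18,0,0,0]
After op 12 (pop): stack=[30] mem=[18,0,0,0]
After op 13 (push 16): stack=[30,16] mem=[18,0,0,0]
After op 14 (pop): stack=[30] mem=[18,0,0,0]
After op 15 (pop): stack=[empty] mem=[18,0,0,0]
After op 16 (push 3): stack=[3] mem=[18,0,0,0]
After op 17 (STO M1): stack=[empty] mem=[18,3,0,0]
After op 18 (push 9): stack=[9] mem=[18,3,0,0]
After op 19 (pop): stack=[empty] mem=[18,3,0,0]
After op 20 (push 7): stack=[7] mem=[18,3,0,0]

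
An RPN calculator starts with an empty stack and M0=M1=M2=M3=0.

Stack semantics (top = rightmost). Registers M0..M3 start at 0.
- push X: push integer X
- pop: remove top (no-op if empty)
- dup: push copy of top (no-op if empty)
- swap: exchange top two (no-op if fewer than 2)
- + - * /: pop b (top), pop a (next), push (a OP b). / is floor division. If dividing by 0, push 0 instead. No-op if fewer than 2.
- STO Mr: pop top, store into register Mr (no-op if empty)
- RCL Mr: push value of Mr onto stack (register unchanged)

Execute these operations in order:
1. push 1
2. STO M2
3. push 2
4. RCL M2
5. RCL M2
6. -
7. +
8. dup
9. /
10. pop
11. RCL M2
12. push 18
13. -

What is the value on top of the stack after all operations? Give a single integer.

Answer: -17

Derivation:
After op 1 (push 1): stack=[1] mem=[0,0,0,0]
After op 2 (STO M2): stack=[empty] mem=[0,0,1,0]
After op 3 (push 2): stack=[2] mem=[0,0,1,0]
After op 4 (RCL M2): stack=[2,1] mem=[0,0,1,0]
After op 5 (RCL M2): stack=[2,1,1] mem=[0,0,1,0]
After op 6 (-): stack=[2,0] mem=[0,0,1,0]
After op 7 (+): stack=[2] mem=[0,0,1,0]
After op 8 (dup): stack=[2,2] mem=[0,0,1,0]
After op 9 (/): stack=[1] mem=[0,0,1,0]
After op 10 (pop): stack=[empty] mem=[0,0,1,0]
After op 11 (RCL M2): stack=[1] mem=[0,0,1,0]
After op 12 (push 18): stack=[1,18] mem=[0,0,1,0]
After op 13 (-): stack=[-17] mem=[0,0,1,0]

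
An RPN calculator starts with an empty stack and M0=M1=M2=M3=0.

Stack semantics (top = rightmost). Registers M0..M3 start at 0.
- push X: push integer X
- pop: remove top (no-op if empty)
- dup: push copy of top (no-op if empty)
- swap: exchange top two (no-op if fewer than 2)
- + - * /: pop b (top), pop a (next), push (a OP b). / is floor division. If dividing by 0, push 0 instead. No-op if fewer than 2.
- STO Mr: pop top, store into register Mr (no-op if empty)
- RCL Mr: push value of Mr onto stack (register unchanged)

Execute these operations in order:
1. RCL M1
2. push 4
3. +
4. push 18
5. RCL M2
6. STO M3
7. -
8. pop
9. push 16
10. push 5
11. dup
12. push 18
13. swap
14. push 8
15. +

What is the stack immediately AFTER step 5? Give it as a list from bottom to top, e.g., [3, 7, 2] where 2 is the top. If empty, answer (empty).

After op 1 (RCL M1): stack=[0] mem=[0,0,0,0]
After op 2 (push 4): stack=[0,4] mem=[0,0,0,0]
After op 3 (+): stack=[4] mem=[0,0,0,0]
After op 4 (push 18): stack=[4,18] mem=[0,0,0,0]
After op 5 (RCL M2): stack=[4,18,0] mem=[0,0,0,0]

[4, 18, 0]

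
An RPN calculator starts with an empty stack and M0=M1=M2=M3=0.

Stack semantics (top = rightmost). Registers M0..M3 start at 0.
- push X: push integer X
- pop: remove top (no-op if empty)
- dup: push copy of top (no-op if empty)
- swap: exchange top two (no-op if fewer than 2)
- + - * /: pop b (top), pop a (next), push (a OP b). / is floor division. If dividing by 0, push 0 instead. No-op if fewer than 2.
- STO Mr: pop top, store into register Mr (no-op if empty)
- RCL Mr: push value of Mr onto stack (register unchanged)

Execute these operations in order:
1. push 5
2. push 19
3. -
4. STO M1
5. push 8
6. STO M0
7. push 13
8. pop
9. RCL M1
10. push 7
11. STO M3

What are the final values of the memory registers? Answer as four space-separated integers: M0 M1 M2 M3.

After op 1 (push 5): stack=[5] mem=[0,0,0,0]
After op 2 (push 19): stack=[5,19] mem=[0,0,0,0]
After op 3 (-): stack=[-14] mem=[0,0,0,0]
After op 4 (STO M1): stack=[empty] mem=[0,-14,0,0]
After op 5 (push 8): stack=[8] mem=[0,-14,0,0]
After op 6 (STO M0): stack=[empty] mem=[8,-14,0,0]
After op 7 (push 13): stack=[13] mem=[8,-14,0,0]
After op 8 (pop): stack=[empty] mem=[8,-14,0,0]
After op 9 (RCL M1): stack=[-14] mem=[8,-14,0,0]
After op 10 (push 7): stack=[-14,7] mem=[8,-14,0,0]
After op 11 (STO M3): stack=[-14] mem=[8,-14,0,7]

Answer: 8 -14 0 7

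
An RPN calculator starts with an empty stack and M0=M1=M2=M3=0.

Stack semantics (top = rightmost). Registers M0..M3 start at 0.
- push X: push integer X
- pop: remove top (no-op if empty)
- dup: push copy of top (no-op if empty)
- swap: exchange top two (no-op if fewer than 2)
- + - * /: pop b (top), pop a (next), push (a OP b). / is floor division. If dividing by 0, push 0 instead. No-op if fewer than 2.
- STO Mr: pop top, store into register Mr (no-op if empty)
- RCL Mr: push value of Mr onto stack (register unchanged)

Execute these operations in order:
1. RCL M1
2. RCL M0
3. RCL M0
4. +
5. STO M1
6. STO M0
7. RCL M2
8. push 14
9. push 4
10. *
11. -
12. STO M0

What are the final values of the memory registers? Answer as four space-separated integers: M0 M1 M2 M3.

Answer: -56 0 0 0

Derivation:
After op 1 (RCL M1): stack=[0] mem=[0,0,0,0]
After op 2 (RCL M0): stack=[0,0] mem=[0,0,0,0]
After op 3 (RCL M0): stack=[0,0,0] mem=[0,0,0,0]
After op 4 (+): stack=[0,0] mem=[0,0,0,0]
After op 5 (STO M1): stack=[0] mem=[0,0,0,0]
After op 6 (STO M0): stack=[empty] mem=[0,0,0,0]
After op 7 (RCL M2): stack=[0] mem=[0,0,0,0]
After op 8 (push 14): stack=[0,14] mem=[0,0,0,0]
After op 9 (push 4): stack=[0,14,4] mem=[0,0,0,0]
After op 10 (*): stack=[0,56] mem=[0,0,0,0]
After op 11 (-): stack=[-56] mem=[0,0,0,0]
After op 12 (STO M0): stack=[empty] mem=[-56,0,0,0]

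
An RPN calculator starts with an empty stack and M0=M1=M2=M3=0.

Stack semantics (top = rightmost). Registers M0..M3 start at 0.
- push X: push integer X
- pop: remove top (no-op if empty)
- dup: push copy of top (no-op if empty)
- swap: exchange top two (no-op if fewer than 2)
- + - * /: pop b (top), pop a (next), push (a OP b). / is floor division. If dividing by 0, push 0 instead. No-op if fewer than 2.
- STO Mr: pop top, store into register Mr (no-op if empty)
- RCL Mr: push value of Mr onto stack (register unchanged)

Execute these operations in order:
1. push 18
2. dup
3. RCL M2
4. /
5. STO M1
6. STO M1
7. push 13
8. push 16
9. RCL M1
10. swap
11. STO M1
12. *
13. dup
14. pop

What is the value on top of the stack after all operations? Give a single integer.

Answer: 234

Derivation:
After op 1 (push 18): stack=[18] mem=[0,0,0,0]
After op 2 (dup): stack=[18,18] mem=[0,0,0,0]
After op 3 (RCL M2): stack=[18,18,0] mem=[0,0,0,0]
After op 4 (/): stack=[18,0] mem=[0,0,0,0]
After op 5 (STO M1): stack=[18] mem=[0,0,0,0]
After op 6 (STO M1): stack=[empty] mem=[0,18,0,0]
After op 7 (push 13): stack=[13] mem=[0,18,0,0]
After op 8 (push 16): stack=[13,16] mem=[0,18,0,0]
After op 9 (RCL M1): stack=[13,16,18] mem=[0,18,0,0]
After op 10 (swap): stack=[13,18,16] mem=[0,18,0,0]
After op 11 (STO M1): stack=[13,18] mem=[0,16,0,0]
After op 12 (*): stack=[234] mem=[0,16,0,0]
After op 13 (dup): stack=[234,234] mem=[0,16,0,0]
After op 14 (pop): stack=[234] mem=[0,16,0,0]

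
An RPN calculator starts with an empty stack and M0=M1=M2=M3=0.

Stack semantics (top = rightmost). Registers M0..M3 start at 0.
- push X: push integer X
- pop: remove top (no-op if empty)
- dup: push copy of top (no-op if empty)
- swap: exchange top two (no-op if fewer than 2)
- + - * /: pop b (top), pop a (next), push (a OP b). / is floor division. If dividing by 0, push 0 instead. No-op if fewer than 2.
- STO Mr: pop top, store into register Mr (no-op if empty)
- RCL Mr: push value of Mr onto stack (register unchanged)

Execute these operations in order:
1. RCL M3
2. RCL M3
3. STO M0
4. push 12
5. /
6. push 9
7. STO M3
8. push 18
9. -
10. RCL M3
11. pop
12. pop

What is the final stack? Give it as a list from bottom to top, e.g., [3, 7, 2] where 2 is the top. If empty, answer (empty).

After op 1 (RCL M3): stack=[0] mem=[0,0,0,0]
After op 2 (RCL M3): stack=[0,0] mem=[0,0,0,0]
After op 3 (STO M0): stack=[0] mem=[0,0,0,0]
After op 4 (push 12): stack=[0,12] mem=[0,0,0,0]
After op 5 (/): stack=[0] mem=[0,0,0,0]
After op 6 (push 9): stack=[0,9] mem=[0,0,0,0]
After op 7 (STO M3): stack=[0] mem=[0,0,0,9]
After op 8 (push 18): stack=[0,18] mem=[0,0,0,9]
After op 9 (-): stack=[-18] mem=[0,0,0,9]
After op 10 (RCL M3): stack=[-18,9] mem=[0,0,0,9]
After op 11 (pop): stack=[-18] mem=[0,0,0,9]
After op 12 (pop): stack=[empty] mem=[0,0,0,9]

Answer: (empty)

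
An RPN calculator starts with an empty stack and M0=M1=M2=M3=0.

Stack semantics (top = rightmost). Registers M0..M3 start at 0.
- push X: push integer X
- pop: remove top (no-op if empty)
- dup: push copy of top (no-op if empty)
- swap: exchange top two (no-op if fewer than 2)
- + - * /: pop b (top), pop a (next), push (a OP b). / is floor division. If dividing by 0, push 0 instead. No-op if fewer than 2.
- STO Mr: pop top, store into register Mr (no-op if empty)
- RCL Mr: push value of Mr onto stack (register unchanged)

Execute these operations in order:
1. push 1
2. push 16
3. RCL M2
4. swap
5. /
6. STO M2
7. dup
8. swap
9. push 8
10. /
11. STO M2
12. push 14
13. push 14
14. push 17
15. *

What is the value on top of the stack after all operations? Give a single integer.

After op 1 (push 1): stack=[1] mem=[0,0,0,0]
After op 2 (push 16): stack=[1,16] mem=[0,0,0,0]
After op 3 (RCL M2): stack=[1,16,0] mem=[0,0,0,0]
After op 4 (swap): stack=[1,0,16] mem=[0,0,0,0]
After op 5 (/): stack=[1,0] mem=[0,0,0,0]
After op 6 (STO M2): stack=[1] mem=[0,0,0,0]
After op 7 (dup): stack=[1,1] mem=[0,0,0,0]
After op 8 (swap): stack=[1,1] mem=[0,0,0,0]
After op 9 (push 8): stack=[1,1,8] mem=[0,0,0,0]
After op 10 (/): stack=[1,0] mem=[0,0,0,0]
After op 11 (STO M2): stack=[1] mem=[0,0,0,0]
After op 12 (push 14): stack=[1,14] mem=[0,0,0,0]
After op 13 (push 14): stack=[1,14,14] mem=[0,0,0,0]
After op 14 (push 17): stack=[1,14,14,17] mem=[0,0,0,0]
After op 15 (*): stack=[1,14,238] mem=[0,0,0,0]

Answer: 238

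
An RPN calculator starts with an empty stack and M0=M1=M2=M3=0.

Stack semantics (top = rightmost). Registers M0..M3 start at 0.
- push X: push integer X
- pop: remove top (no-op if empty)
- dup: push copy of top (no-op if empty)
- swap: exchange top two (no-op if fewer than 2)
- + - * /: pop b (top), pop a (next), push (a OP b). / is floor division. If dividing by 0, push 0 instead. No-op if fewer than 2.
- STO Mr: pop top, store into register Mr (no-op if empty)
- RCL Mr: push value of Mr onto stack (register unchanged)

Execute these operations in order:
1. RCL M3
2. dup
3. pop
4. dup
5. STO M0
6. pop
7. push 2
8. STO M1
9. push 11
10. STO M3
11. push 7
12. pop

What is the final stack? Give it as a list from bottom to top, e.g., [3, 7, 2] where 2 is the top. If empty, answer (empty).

After op 1 (RCL M3): stack=[0] mem=[0,0,0,0]
After op 2 (dup): stack=[0,0] mem=[0,0,0,0]
After op 3 (pop): stack=[0] mem=[0,0,0,0]
After op 4 (dup): stack=[0,0] mem=[0,0,0,0]
After op 5 (STO M0): stack=[0] mem=[0,0,0,0]
After op 6 (pop): stack=[empty] mem=[0,0,0,0]
After op 7 (push 2): stack=[2] mem=[0,0,0,0]
After op 8 (STO M1): stack=[empty] mem=[0,2,0,0]
After op 9 (push 11): stack=[11] mem=[0,2,0,0]
After op 10 (STO M3): stack=[empty] mem=[0,2,0,11]
After op 11 (push 7): stack=[7] mem=[0,2,0,11]
After op 12 (pop): stack=[empty] mem=[0,2,0,11]

Answer: (empty)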